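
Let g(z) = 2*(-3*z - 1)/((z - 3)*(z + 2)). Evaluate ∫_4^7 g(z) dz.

-6*log(2) - 2*log(3)

Factor the denominator: z**2 - z - 6 = (z + 2)(z - 3).
Partial fractions: 2*(-3*z - 1)/((z - 3)*(z + 2)) = -2/(z + 2) - 4/(z - 3).
An antiderivative is F(z) = -4*log(z - 3) - 2*log(z + 2).
Then F(7) - F(4) = (-8*log(2) - 4*log(3)) - (-log(36)) = -6*log(2) - 2*log(3).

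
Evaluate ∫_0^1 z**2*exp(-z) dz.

Integrate by parts twice (u = z^2, dv = exp(-z) dz).
An antiderivative is F(z) = (-z**2 - 2*z - 2)*exp(-z).
Then F(1) - F(0) = (-5*exp(-1)) - (-2) = 2 - 5*exp(-1).

2 - 5*exp(-1)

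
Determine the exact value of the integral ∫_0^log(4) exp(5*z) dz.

Let u = exp(z), so du = exp(z) dz. When z = 0, u = 1; when z = log(4), u = 4.
The integral becomes ∫ u**4 du from 1 to 4, with antiderivative u**5/5.
Back in z: F(z) = exp(5*z)/5.
Then F(log(4)) - F(0) = (1024/5) - (1/5) = 1023/5.

1023/5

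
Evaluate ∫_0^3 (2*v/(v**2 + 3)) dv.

Let u = v**2 + 3, so du = 2*v dv. When v = 0, u = 3; when v = 3, u = 12.
The integral becomes ∫ 1/u du from 3 to 12, with antiderivative log(u).
Back in v: F(v) = log(v**2 + 3).
Then F(3) - F(0) = (log(12)) - (log(3)) = log(4).

log(4)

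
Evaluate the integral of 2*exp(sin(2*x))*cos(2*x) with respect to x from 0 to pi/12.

-1 + exp(1/2)

Let u = sin(2*x), so du = 2*cos(2*x) dx. When x = 0, u = 0; when x = pi/12, u = 1/2.
The integral becomes ∫ exp(u) du from 0 to 1/2, with antiderivative exp(u).
Back in x: F(x) = exp(sin(2*x)).
Then F(pi/12) - F(0) = (exp(1/2)) - (1) = -1 + exp(1/2).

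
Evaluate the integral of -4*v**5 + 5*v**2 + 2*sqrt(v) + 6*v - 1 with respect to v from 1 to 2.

By the power rule, an antiderivative is F(v) = -2*v**6/3 + 4*v**(3/2)/3 + 5*v**3/3 + 3*v**2 - v.
Then F(2) - F(1) = (-58/3 + 8*sqrt(2)/3) - (13/3) = -71/3 + 8*sqrt(2)/3.

-71/3 + 8*sqrt(2)/3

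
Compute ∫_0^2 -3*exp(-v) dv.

-3 + 3*exp(-2)

An antiderivative is F(v) = 3*exp(-v).
Then F(2) - F(0) = (3*exp(-2)) - (3) = -3 + 3*exp(-2).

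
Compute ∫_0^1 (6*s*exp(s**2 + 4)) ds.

-3*(1 - exp(1))*exp(4)

Let u = s**2 + 4, so du = 2*s ds. When s = 0, u = 4; when s = 1, u = 5.
The integral becomes 3·∫ exp(u) du from 4 to 5, with antiderivative 3*exp(u).
Back in s: F(s) = 3*exp(s**2 + 4).
Then F(1) - F(0) = (3*exp(5)) - (3*exp(4)) = -3*(1 - exp(1))*exp(4).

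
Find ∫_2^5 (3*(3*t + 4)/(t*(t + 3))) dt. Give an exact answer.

Factor the denominator: t**2 + 3*t = (t + 3)t.
Partial fractions: 3*(3*t + 4)/(t*(t + 3)) = 5/(t + 3) + 4/t.
An antiderivative is F(t) = 4*log(t) + 5*log(t + 3).
Then F(5) - F(2) = (4*log(5) + 15*log(2)) - (4*log(2) + 5*log(5)) = -log(5) + 11*log(2).

-log(5) + 11*log(2)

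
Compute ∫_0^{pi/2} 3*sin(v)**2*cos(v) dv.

1

Let u = sin(v), so du = cos(v) dv. When v = 0, u = 0; when v = pi/2, u = 1.
The integral becomes 3·∫ u**2 du from 0 to 1, with antiderivative u**3.
Back in v: F(v) = sin(v)**3.
Then F(pi/2) - F(0) = (1) - (0) = 1.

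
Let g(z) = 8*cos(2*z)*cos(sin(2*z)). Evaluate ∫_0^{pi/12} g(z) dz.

4*sin(1/2)

Let u = sin(2*z), so du = 2*cos(2*z) dz. When z = 0, u = 0; when z = pi/12, u = 1/2.
The integral becomes 4·∫ cos(u) du from 0 to 1/2, with antiderivative 4*sin(u).
Back in z: F(z) = 4*sin(sin(2*z)).
Then F(pi/12) - F(0) = (4*sin(1/2)) - (0) = 4*sin(1/2).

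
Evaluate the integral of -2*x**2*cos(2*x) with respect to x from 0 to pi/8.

Integrate by parts twice (u = x^2, dv = -2*cos(2*x) dx).
An antiderivative is F(x) = -x**2*sin(2*x) - x*cos(2*x) + sin(2*x)/2.
Then F(pi/8) - F(0) = (sqrt(2)*(-8*pi - pi**2 + 32)/128) - (0) = sqrt(2)*(-8*pi - pi**2 + 32)/128.

sqrt(2)*(-8*pi - pi**2 + 32)/128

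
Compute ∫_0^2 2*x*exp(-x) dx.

Integrate by parts once (u = x, dv = 2*exp(-x) dx).
An antiderivative is F(x) = (-2*x - 2)*exp(-x).
Then F(2) - F(0) = (-6*exp(-2)) - (-2) = 2 - 6*exp(-2).

2 - 6*exp(-2)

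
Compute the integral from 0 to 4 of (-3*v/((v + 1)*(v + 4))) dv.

Factor the denominator: v**2 + 5*v + 4 = (v + 4)(v + 1).
Partial fractions: -3*v/((v + 1)*(v + 4)) = -4/(v + 4) + 1/(v + 1).
An antiderivative is F(v) = log(v + 1) - 4*log(v + 4).
Then F(4) - F(0) = (-12*log(2) + log(5)) - (-8*log(2)) = log(5/16).

log(5/16)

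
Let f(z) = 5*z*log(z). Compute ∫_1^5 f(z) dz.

-30 + 125*log(5)/2

Integrate by parts once (u = ln z, dv = 5*z dz).
An antiderivative is F(z) = 5*z**2*(2*log(z) - 1)/4.
Then F(5) - F(1) = (-125/4 + 125*log(5)/2) - (-5/4) = -30 + 125*log(5)/2.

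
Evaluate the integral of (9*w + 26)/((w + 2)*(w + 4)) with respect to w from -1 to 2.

13*log(2)

Factor the denominator: w**2 + 6*w + 8 = (w + 4)(w + 2).
Partial fractions: (9*w + 26)/((w + 2)*(w + 4)) = 5/(w + 4) + 4/(w + 2).
An antiderivative is F(w) = 4*log(w + 2) + 5*log(w + 4).
Then F(2) - F(-1) = (5*log(3) + 13*log(2)) - (5*log(3)) = 13*log(2).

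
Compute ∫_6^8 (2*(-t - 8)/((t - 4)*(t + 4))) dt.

log(3/20)

Factor the denominator: t**2 - 16 = (t + 4)(t - 4).
Partial fractions: 2*(-t - 8)/((t - 4)*(t + 4)) = 1/(t + 4) - 3/(t - 4).
An antiderivative is F(t) = -3*log(t - 4) + log(t + 4).
Then F(8) - F(6) = (log(3/16)) - (log(5/4)) = log(3/20).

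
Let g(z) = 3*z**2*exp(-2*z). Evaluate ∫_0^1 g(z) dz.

Integrate by parts twice (u = z^2, dv = 3*exp(-2*z) dz).
An antiderivative is F(z) = (-6*z**2 - 6*z - 3)*exp(-2*z)/4.
Then F(1) - F(0) = (-15*exp(-2)/4) - (-3/4) = 3/4 - 15*exp(-2)/4.

3/4 - 15*exp(-2)/4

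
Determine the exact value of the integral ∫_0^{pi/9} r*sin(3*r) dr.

-pi/54 + sqrt(3)/18

Integrate by parts once (u = r, dv = sin(3*r) dr).
An antiderivative is F(r) = -r*cos(3*r)/3 + sin(3*r)/9.
Then F(pi/9) - F(0) = (-pi/54 + sqrt(3)/18) - (0) = -pi/54 + sqrt(3)/18.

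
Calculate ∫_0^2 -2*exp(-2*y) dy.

An antiderivative is F(y) = exp(-2*y).
Then F(2) - F(0) = (exp(-4)) - (1) = -1 + exp(-4).

-1 + exp(-4)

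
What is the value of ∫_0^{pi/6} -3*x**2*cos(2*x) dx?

-pi/8 - sqrt(3)*pi**2/48 + 3*sqrt(3)/8

Integrate by parts twice (u = x^2, dv = -3*cos(2*x) dx).
An antiderivative is F(x) = -3*x**2*sin(2*x)/2 - 3*x*cos(2*x)/2 + 3*sin(2*x)/4.
Then F(pi/6) - F(0) = (-pi/8 - sqrt(3)*pi**2/48 + 3*sqrt(3)/8) - (0) = -pi/8 - sqrt(3)*pi**2/48 + 3*sqrt(3)/8.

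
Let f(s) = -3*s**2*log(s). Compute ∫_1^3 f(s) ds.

26/3 - 27*log(3)

Integrate by parts once (u = ln s, dv = -3*s**2 ds).
An antiderivative is F(s) = -s**3*(3*log(s) - 1)/3.
Then F(3) - F(1) = (9 - 27*log(3)) - (1/3) = 26/3 - 27*log(3).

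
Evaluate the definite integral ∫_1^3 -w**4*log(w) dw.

242/25 - 243*log(3)/5

Integrate by parts once (u = ln w, dv = -w**4 dw).
An antiderivative is F(w) = -w**5*(5*log(w) - 1)/25.
Then F(3) - F(1) = (243/25 - 243*log(3)/5) - (1/25) = 242/25 - 243*log(3)/5.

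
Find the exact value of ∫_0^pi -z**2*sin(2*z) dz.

Integrate by parts twice (u = z^2, dv = -sin(2*z) dz).
An antiderivative is F(z) = z**2*cos(2*z)/2 - z*sin(2*z)/2 - cos(2*z)/4.
Then F(pi) - F(0) = (-1/4 + pi**2/2) - (-1/4) = pi**2/2.

pi**2/2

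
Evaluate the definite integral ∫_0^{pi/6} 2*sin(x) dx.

An antiderivative is F(x) = -2*cos(x).
Then F(pi/6) - F(0) = (-sqrt(3)) - (-2) = 2 - sqrt(3).

2 - sqrt(3)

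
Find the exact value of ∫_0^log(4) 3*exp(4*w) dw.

Let u = exp(w), so du = exp(w) dw. When w = 0, u = 1; when w = log(4), u = 4.
The integral becomes 3·∫ u**3 du from 1 to 4, with antiderivative 3*u**4/4.
Back in w: F(w) = 3*exp(4*w)/4.
Then F(log(4)) - F(0) = (192) - (3/4) = 765/4.

765/4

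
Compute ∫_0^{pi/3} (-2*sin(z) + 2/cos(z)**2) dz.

An antiderivative is F(z) = 2*cos(z) + 2*tan(z).
Then F(pi/3) - F(0) = (1 + 2*sqrt(3)) - (2) = -1 + 2*sqrt(3).

-1 + 2*sqrt(3)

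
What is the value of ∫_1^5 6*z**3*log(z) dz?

-234 + 1875*log(5)/2

Integrate by parts once (u = ln z, dv = 6*z**3 dz).
An antiderivative is F(z) = 3*z**4*(4*log(z) - 1)/8.
Then F(5) - F(1) = (-1875/8 + 1875*log(5)/2) - (-3/8) = -234 + 1875*log(5)/2.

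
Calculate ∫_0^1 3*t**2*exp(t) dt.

Integrate by parts twice (u = t^2, dv = 3*exp(t) dt).
An antiderivative is F(t) = (3*t**2 - 6*t + 6)*exp(t).
Then F(1) - F(0) = (3*E) - (6) = -6 + 3*E.

-6 + 3*E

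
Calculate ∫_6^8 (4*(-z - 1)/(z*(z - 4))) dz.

-log(24)

Factor the denominator: z**2 - 4*z = z(z - 4).
Partial fractions: 4*(-z - 1)/(z*(z - 4)) = 1/z - 5/(z - 4).
An antiderivative is F(z) = log(z) - 5*log(z - 4).
Then F(8) - F(6) = (-7*log(2)) - (log(3/16)) = -log(24).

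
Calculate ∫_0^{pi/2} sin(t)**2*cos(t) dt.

1/3

Let u = sin(t), so du = cos(t) dt. When t = 0, u = 0; when t = pi/2, u = 1.
The integral becomes ∫ u**2 du from 0 to 1, with antiderivative u**3/3.
Back in t: F(t) = sin(t)**3/3.
Then F(pi/2) - F(0) = (1/3) - (0) = 1/3.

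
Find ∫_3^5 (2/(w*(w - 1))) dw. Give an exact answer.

log(36/25)

Factor the denominator: w**2 - w = w(w - 1).
Partial fractions: 2/(w*(w - 1)) = -2/w + 2/(w - 1).
An antiderivative is F(w) = -2*log(w) + 2*log(w - 1).
Then F(5) - F(3) = (log(16/25)) - (log(4/9)) = log(36/25).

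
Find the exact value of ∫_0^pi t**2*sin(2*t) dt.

Integrate by parts twice (u = t^2, dv = sin(2*t) dt).
An antiderivative is F(t) = -t**2*cos(2*t)/2 + t*sin(2*t)/2 + cos(2*t)/4.
Then F(pi) - F(0) = (1/4 - pi**2/2) - (1/4) = -pi**2/2.

-pi**2/2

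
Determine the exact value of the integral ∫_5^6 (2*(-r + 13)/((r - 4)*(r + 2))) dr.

-12*log(2) + 5*log(7)

Factor the denominator: r**2 - 2*r - 8 = (r + 2)(r - 4).
Partial fractions: 2*(-r + 13)/((r - 4)*(r + 2)) = -5/(r + 2) + 3/(r - 4).
An antiderivative is F(r) = 3*log(r - 4) - 5*log(r + 2).
Then F(6) - F(5) = (-12*log(2)) - (-5*log(7)) = -12*log(2) + 5*log(7).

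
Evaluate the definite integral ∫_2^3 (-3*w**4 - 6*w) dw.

-708/5

By the power rule, an antiderivative is F(w) = -3*w**5/5 - 3*w**2.
Then F(3) - F(2) = (-864/5) - (-156/5) = -708/5.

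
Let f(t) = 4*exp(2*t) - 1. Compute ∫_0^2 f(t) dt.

An antiderivative is F(t) = 2*exp(2*t) - t.
Then F(2) - F(0) = (-2 + 2*exp(4)) - (2) = -4 + 2*exp(4).

-4 + 2*exp(4)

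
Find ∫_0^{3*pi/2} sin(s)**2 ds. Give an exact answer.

3*pi/4

Use the identity sin^2(s) = (1 - cos(2*s))/2.
An antiderivative is F(s) = s/2 - sin(2*s)/4.
Then F(3*pi/2) - F(0) = (3*pi/4) - (0) = 3*pi/4.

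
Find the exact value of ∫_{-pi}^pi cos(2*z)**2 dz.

pi

Use the identity cos^2(2*z) = (1 + cos(4*z))/2.
An antiderivative is F(z) = z/2 + sin(4*z)/8.
Then F(pi) - F(-pi) = (pi/2) - (-pi/2) = pi.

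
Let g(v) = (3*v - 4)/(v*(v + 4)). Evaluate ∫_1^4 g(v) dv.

Factor the denominator: v**2 + 4*v = (v + 4)v.
Partial fractions: (3*v - 4)/(v*(v + 4)) = 4/(v + 4) - 1/v.
An antiderivative is F(v) = -log(v) + 4*log(v + 4).
Then F(4) - F(1) = (10*log(2)) - (4*log(5)) = -4*log(5) + 10*log(2).

-4*log(5) + 10*log(2)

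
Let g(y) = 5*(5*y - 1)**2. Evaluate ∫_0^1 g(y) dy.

Let u = 5*y - 1, so du = 5 dy. When y = 0, u = -1; when y = 1, u = 4.
The integral becomes ∫ u**2 du from -1 to 4, with antiderivative u**3/3.
Back in y: F(y) = (5*y - 1)**3/3.
Then F(1) - F(0) = (64/3) - (-1/3) = 65/3.

65/3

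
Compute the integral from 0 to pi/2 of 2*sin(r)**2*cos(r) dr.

2/3

Let u = sin(r), so du = cos(r) dr. When r = 0, u = 0; when r = pi/2, u = 1.
The integral becomes 2·∫ u**2 du from 0 to 1, with antiderivative 2*u**3/3.
Back in r: F(r) = 2*sin(r)**3/3.
Then F(pi/2) - F(0) = (2/3) - (0) = 2/3.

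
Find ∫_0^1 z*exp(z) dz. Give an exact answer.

Integrate by parts once (u = z, dv = exp(z) dz).
An antiderivative is F(z) = (z - 1)*exp(z).
Then F(1) - F(0) = (0) - (-1) = 1.

1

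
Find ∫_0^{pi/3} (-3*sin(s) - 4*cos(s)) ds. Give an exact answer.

-2*sqrt(3) - 3/2

An antiderivative is F(s) = -4*sin(s) + 3*cos(s).
Then F(pi/3) - F(0) = (3/2 - 2*sqrt(3)) - (3) = -2*sqrt(3) - 3/2.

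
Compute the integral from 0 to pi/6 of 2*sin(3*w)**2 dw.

pi/6

Use the identity sin^2(3*w) = (1 - cos(6*w))/2.
An antiderivative is F(w) = w - sin(6*w)/6.
Then F(pi/6) - F(0) = (pi/6) - (0) = pi/6.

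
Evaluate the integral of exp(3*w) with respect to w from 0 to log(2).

Let u = exp(w), so du = exp(w) dw. When w = 0, u = 1; when w = log(2), u = 2.
The integral becomes ∫ u**2 du from 1 to 2, with antiderivative u**3/3.
Back in w: F(w) = exp(3*w)/3.
Then F(log(2)) - F(0) = (8/3) - (1/3) = 7/3.

7/3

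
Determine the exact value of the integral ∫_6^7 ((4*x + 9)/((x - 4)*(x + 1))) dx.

Factor the denominator: x**2 - 3*x - 4 = (x + 1)(x - 4).
Partial fractions: (4*x + 9)/((x - 4)*(x + 1)) = -1/(x + 1) + 5/(x - 4).
An antiderivative is F(x) = 5*log(x - 4) - log(x + 1).
Then F(7) - F(6) = (-3*log(2) + 5*log(3)) - (log(32/7)) = -8*log(2) + log(7) + 5*log(3).

-8*log(2) + log(7) + 5*log(3)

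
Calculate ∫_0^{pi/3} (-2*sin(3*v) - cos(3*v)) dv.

-4/3

An antiderivative is F(v) = -sin(3*v)/3 + 2*cos(3*v)/3.
Then F(pi/3) - F(0) = (-2/3) - (2/3) = -4/3.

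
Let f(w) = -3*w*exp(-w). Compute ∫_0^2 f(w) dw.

Integrate by parts once (u = w, dv = -3*exp(-w) dw).
An antiderivative is F(w) = (3*w + 3)*exp(-w).
Then F(2) - F(0) = (9*exp(-2)) - (3) = -3 + 9*exp(-2).

-3 + 9*exp(-2)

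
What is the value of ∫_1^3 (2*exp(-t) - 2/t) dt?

An antiderivative is F(t) = -2*log(t) - 2*exp(-t).
Then F(3) - F(1) = (-2*log(3) - 2*exp(-3)) - (-2*exp(-1)) = -2*log(3) - 2*exp(-3) + 2*exp(-1).

-2*log(3) - 2*exp(-3) + 2*exp(-1)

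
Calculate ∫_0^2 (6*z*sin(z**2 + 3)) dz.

Let u = z**2 + 3, so du = 2*z dz. When z = 0, u = 3; when z = 2, u = 7.
The integral becomes 3·∫ sin(u) du from 3 to 7, with antiderivative -3*cos(u).
Back in z: F(z) = -3*cos(z**2 + 3).
Then F(2) - F(0) = (-3*cos(7)) - (-3*cos(3)) = 3*cos(3) - 3*cos(7).

3*cos(3) - 3*cos(7)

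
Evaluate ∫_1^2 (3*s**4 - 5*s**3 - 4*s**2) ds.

-569/60

By the power rule, an antiderivative is F(s) = 3*s**5/5 - 5*s**4/4 - 4*s**3/3.
Then F(2) - F(1) = (-172/15) - (-119/60) = -569/60.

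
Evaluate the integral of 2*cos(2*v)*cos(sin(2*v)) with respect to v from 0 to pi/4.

sin(1)

Let u = sin(2*v), so du = 2*cos(2*v) dv. When v = 0, u = 0; when v = pi/4, u = 1.
The integral becomes ∫ cos(u) du from 0 to 1, with antiderivative sin(u).
Back in v: F(v) = sin(sin(2*v)).
Then F(pi/4) - F(0) = (sin(1)) - (0) = sin(1).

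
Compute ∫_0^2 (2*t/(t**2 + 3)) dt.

log(7/3)

Let u = t**2 + 3, so du = 2*t dt. When t = 0, u = 3; when t = 2, u = 7.
The integral becomes ∫ 1/u du from 3 to 7, with antiderivative log(u).
Back in t: F(t) = log(t**2 + 3).
Then F(2) - F(0) = (log(7)) - (log(3)) = log(7/3).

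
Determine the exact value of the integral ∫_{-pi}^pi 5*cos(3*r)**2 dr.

Use the identity cos^2(3*r) = (1 + cos(6*r))/2.
An antiderivative is F(r) = 5*r/2 + 5*sin(6*r)/12.
Then F(pi) - F(-pi) = (5*pi/2) - (-5*pi/2) = 5*pi.

5*pi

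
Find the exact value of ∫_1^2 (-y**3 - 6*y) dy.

-51/4

By the power rule, an antiderivative is F(y) = -y**4/4 - 3*y**2.
Then F(2) - F(1) = (-16) - (-13/4) = -51/4.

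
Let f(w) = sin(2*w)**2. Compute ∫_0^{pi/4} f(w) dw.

Use the identity sin^2(2*w) = (1 - cos(4*w))/2.
An antiderivative is F(w) = w/2 - sin(4*w)/8.
Then F(pi/4) - F(0) = (pi/8) - (0) = pi/8.

pi/8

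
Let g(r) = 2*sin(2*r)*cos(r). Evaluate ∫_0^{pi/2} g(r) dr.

Use the identity sin(2*r)cos(r) = [sin(3*r) + sin(r)]/2.
An antiderivative is F(r) = -cos(r) - cos(3*r)/3.
Then F(pi/2) - F(0) = (0) - (-4/3) = 4/3.

4/3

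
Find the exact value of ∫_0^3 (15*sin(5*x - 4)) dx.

Let u = 5*x - 4, so du = 5 dx. When x = 0, u = -4; when x = 3, u = 11.
The integral becomes 3·∫ sin(u) du from -4 to 11, with antiderivative -3*cos(u).
Back in x: F(x) = -3*cos(5*x - 4).
Then F(3) - F(0) = (-3*cos(11)) - (-3*cos(4)) = 3*cos(4) - 3*cos(11).

3*cos(4) - 3*cos(11)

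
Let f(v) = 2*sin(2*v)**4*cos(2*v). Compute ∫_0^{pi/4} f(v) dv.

Let u = sin(2*v), so du = 2*cos(2*v) dv. When v = 0, u = 0; when v = pi/4, u = 1.
The integral becomes ∫ u**4 du from 0 to 1, with antiderivative u**5/5.
Back in v: F(v) = sin(2*v)**5/5.
Then F(pi/4) - F(0) = (1/5) - (0) = 1/5.

1/5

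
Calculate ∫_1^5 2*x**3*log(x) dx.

Integrate by parts once (u = ln x, dv = 2*x**3 dx).
An antiderivative is F(x) = x**4*(4*log(x) - 1)/8.
Then F(5) - F(1) = (-625/8 + 625*log(5)/2) - (-1/8) = -78 + 625*log(5)/2.

-78 + 625*log(5)/2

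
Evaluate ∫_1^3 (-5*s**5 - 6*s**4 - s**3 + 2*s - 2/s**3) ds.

By the power rule, an antiderivative is F(s) = -5*s**6/6 - 6*s**5/5 - s**4/4 + s**2 + s**(-2).
Then F(3) - F(1) = (-163843/180) - (-17/60) = -40948/45.

-40948/45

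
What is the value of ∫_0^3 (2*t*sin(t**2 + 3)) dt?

cos(3) - cos(12)

Let u = t**2 + 3, so du = 2*t dt. When t = 0, u = 3; when t = 3, u = 12.
The integral becomes ∫ sin(u) du from 3 to 12, with antiderivative -cos(u).
Back in t: F(t) = -cos(t**2 + 3).
Then F(3) - F(0) = (-cos(12)) - (-cos(3)) = cos(3) - cos(12).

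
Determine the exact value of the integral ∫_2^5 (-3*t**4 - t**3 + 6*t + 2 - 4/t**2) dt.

By the power rule, an antiderivative is F(t) = -3*t**5/5 - t**4/4 + 3*t**2 + 2*t + 4/t.
Then F(5) - F(2) = (-38909/20) - (-26/5) = -7761/4.

-7761/4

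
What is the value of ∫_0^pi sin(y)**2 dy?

Use the identity sin^2(y) = (1 - cos(2*y))/2.
An antiderivative is F(y) = y/2 - sin(2*y)/4.
Then F(pi) - F(0) = (pi/2) - (0) = pi/2.

pi/2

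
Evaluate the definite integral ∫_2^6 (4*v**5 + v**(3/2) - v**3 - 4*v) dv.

By the power rule, an antiderivative is F(v) = 2*v**6/3 + 2*v**(5/2)/5 - v**4/4 - 2*v**2.
Then F(6) - F(2) = (72*sqrt(6)/5 + 30708) - (8*sqrt(2)/5 + 92/3) = -8*sqrt(2)/5 + 72*sqrt(6)/5 + 92032/3.

-8*sqrt(2)/5 + 72*sqrt(6)/5 + 92032/3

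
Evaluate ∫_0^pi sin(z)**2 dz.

pi/2

Use the identity sin^2(z) = (1 - cos(2*z))/2.
An antiderivative is F(z) = z/2 - sin(2*z)/4.
Then F(pi) - F(0) = (pi/2) - (0) = pi/2.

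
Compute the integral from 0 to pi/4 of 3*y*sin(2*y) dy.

3/4

Integrate by parts once (u = y, dv = 3*sin(2*y) dy).
An antiderivative is F(y) = -3*y*cos(2*y)/2 + 3*sin(2*y)/4.
Then F(pi/4) - F(0) = (3/4) - (0) = 3/4.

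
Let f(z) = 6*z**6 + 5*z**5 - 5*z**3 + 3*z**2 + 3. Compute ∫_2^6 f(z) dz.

By the power rule, an antiderivative is F(z) = 6*z**7/7 + 5*z**6/6 - 5*z**4/4 + z**3 + 3*z.
Then F(6) - F(2) = (1942074/7) - (3298/21) = 5822924/21.

5822924/21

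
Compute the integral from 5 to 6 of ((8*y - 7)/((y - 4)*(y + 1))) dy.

-3*log(3) + 2*log(2) + 3*log(7)

Factor the denominator: y**2 - 3*y - 4 = (y + 1)(y - 4).
Partial fractions: (8*y - 7)/((y - 4)*(y + 1)) = 3/(y + 1) + 5/(y - 4).
An antiderivative is F(y) = 5*log(y - 4) + 3*log(y + 1).
Then F(6) - F(5) = (5*log(2) + 3*log(7)) - (3*log(2) + 3*log(3)) = -3*log(3) + 2*log(2) + 3*log(7).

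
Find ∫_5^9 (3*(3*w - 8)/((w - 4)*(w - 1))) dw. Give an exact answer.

Factor the denominator: w**2 - 5*w + 4 = (w - 1)(w - 4).
Partial fractions: 3*(3*w - 8)/((w - 4)*(w - 1)) = 5/(w - 1) + 4/(w - 4).
An antiderivative is F(w) = 4*log(w - 4) + 5*log(w - 1).
Then F(9) - F(5) = (4*log(5) + 15*log(2)) - (10*log(2)) = 5*log(2) + 4*log(5).

5*log(2) + 4*log(5)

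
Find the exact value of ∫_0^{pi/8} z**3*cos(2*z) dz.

-3*sqrt(2)/16 - 3*sqrt(2)*pi/64 + sqrt(2)*pi**3/2048 + 3*sqrt(2)*pi**2/512 + 3/8

Integrate by parts 3 times (u = z^3, dv = cos(2*z) dz).
An antiderivative is F(z) = z**3*sin(2*z)/2 + 3*z**2*cos(2*z)/4 - 3*z*sin(2*z)/4 - 3*cos(2*z)/8.
Then F(pi/8) - F(0) = (sqrt(2)*(-384 - 96*pi + pi**3 + 12*pi**2)/2048) - (-3/8) = -3*sqrt(2)/16 - 3*sqrt(2)*pi/64 + sqrt(2)*pi**3/2048 + 3*sqrt(2)*pi**2/512 + 3/8.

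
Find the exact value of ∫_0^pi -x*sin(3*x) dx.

-pi/3

Integrate by parts once (u = x, dv = -sin(3*x) dx).
An antiderivative is F(x) = x*cos(3*x)/3 - sin(3*x)/9.
Then F(pi) - F(0) = (-pi/3) - (0) = -pi/3.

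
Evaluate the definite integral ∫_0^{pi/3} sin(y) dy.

1/2

An antiderivative is F(y) = -cos(y).
Then F(pi/3) - F(0) = (-1/2) - (-1) = 1/2.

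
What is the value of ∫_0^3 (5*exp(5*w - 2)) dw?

-(1 - exp(15))*exp(-2)

Let u = 5*w - 2, so du = 5 dw. When w = 0, u = -2; when w = 3, u = 13.
The integral becomes ∫ exp(u) du from -2 to 13, with antiderivative exp(u).
Back in w: F(w) = exp(5*w - 2).
Then F(3) - F(0) = (exp(13)) - (exp(-2)) = -(1 - exp(15))*exp(-2).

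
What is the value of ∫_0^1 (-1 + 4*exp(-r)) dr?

An antiderivative is F(r) = -r - 4*exp(-r).
Then F(1) - F(0) = (-4*exp(-1) - 1) - (-4) = 3 - 4*exp(-1).

3 - 4*exp(-1)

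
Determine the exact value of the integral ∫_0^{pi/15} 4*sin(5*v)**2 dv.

Use the identity sin^2(5*v) = (1 - cos(10*v))/2.
An antiderivative is F(v) = 2*v - sin(10*v)/5.
Then F(pi/15) - F(0) = (-sqrt(3)/10 + 2*pi/15) - (0) = -sqrt(3)/10 + 2*pi/15.

-sqrt(3)/10 + 2*pi/15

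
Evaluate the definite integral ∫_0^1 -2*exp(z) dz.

2 - 2*E

An antiderivative is F(z) = -2*exp(z).
Then F(1) - F(0) = (-2*E) - (-2) = 2 - 2*E.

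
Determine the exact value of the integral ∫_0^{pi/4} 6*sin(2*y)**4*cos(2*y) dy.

Let u = sin(2*y), so du = 2*cos(2*y) dy. When y = 0, u = 0; when y = pi/4, u = 1.
The integral becomes 3·∫ u**4 du from 0 to 1, with antiderivative 3*u**5/5.
Back in y: F(y) = 3*sin(2*y)**5/5.
Then F(pi/4) - F(0) = (3/5) - (0) = 3/5.

3/5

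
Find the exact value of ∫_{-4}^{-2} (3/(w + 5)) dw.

An antiderivative is F(w) = 3*log(w + 5).
Then F(-2) - F(-4) = (log(27)) - (0) = log(27).

log(27)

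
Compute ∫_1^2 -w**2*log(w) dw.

7/9 - 8*log(2)/3

Integrate by parts once (u = ln w, dv = -w**2 dw).
An antiderivative is F(w) = -w**3*(3*log(w) - 1)/9.
Then F(2) - F(1) = (8/9 - 8*log(2)/3) - (1/9) = 7/9 - 8*log(2)/3.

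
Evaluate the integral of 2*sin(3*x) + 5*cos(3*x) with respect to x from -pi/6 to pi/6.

10/3

An antiderivative is F(x) = 5*sin(3*x)/3 - 2*cos(3*x)/3.
Then F(pi/6) - F(-pi/6) = (5/3) - (-5/3) = 10/3.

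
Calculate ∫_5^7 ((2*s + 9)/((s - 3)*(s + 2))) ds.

Factor the denominator: s**2 - s - 6 = (s + 2)(s - 3).
Partial fractions: (2*s + 9)/((s - 3)*(s + 2)) = -1/(s + 2) + 3/(s - 3).
An antiderivative is F(s) = 3*log(s - 3) - log(s + 2).
Then F(7) - F(5) = (log(64/9)) - (log(8/7)) = log(56/9).

log(56/9)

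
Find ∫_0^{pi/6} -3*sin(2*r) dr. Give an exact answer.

An antiderivative is F(r) = 3*cos(2*r)/2.
Then F(pi/6) - F(0) = (3/4) - (3/2) = -3/4.

-3/4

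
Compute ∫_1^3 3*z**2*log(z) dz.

Integrate by parts once (u = ln z, dv = 3*z**2 dz).
An antiderivative is F(z) = z**3*(3*log(z) - 1)/3.
Then F(3) - F(1) = (-9 + 27*log(3)) - (-1/3) = -26/3 + 27*log(3).

-26/3 + 27*log(3)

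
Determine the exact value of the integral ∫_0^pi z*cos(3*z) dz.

-2/9

Integrate by parts once (u = z, dv = cos(3*z) dz).
An antiderivative is F(z) = z*sin(3*z)/3 + cos(3*z)/9.
Then F(pi) - F(0) = (-1/9) - (1/9) = -2/9.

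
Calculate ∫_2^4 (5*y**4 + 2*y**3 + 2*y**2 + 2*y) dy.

By the power rule, an antiderivative is F(y) = y**5 + y**4/2 + 2*y**3/3 + y**2.
Then F(4) - F(2) = (3632/3) - (148/3) = 3484/3.

3484/3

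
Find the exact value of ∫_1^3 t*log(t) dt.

-2 + 9*log(3)/2

Integrate by parts once (u = ln t, dv = t dt).
An antiderivative is F(t) = t**2*(2*log(t) - 1)/4.
Then F(3) - F(1) = (-9/4 + 9*log(3)/2) - (-1/4) = -2 + 9*log(3)/2.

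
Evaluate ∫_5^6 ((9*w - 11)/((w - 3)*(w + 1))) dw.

-9*log(2) - log(3) + 5*log(7)

Factor the denominator: w**2 - 2*w - 3 = (w + 1)(w - 3).
Partial fractions: (9*w - 11)/((w - 3)*(w + 1)) = 5/(w + 1) + 4/(w - 3).
An antiderivative is F(w) = 4*log(w - 3) + 5*log(w + 1).
Then F(6) - F(5) = (4*log(3) + 5*log(7)) - (5*log(3) + 9*log(2)) = -9*log(2) - log(3) + 5*log(7).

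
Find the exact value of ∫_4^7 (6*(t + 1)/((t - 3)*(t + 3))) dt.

-2*log(7) + 2*log(5) + 10*log(2)

Factor the denominator: t**2 - 9 = (t + 3)(t - 3).
Partial fractions: 6*(t + 1)/((t - 3)*(t + 3)) = 2/(t + 3) + 4/(t - 3).
An antiderivative is F(t) = 4*log(t - 3) + 2*log(t + 3).
Then F(7) - F(4) = (2*log(5) + 10*log(2)) - (log(49)) = -2*log(7) + 2*log(5) + 10*log(2).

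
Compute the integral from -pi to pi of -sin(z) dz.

0

An antiderivative is F(z) = cos(z).
Then F(pi) - F(-pi) = (-1) - (-1) = 0.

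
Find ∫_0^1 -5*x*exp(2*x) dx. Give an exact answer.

-5*exp(2)/4 - 5/4

Integrate by parts once (u = x, dv = -5*exp(2*x) dx).
An antiderivative is F(x) = (-10*x + 5)*exp(2*x)/4.
Then F(1) - F(0) = (-5*exp(2)/4) - (5/4) = -5*exp(2)/4 - 5/4.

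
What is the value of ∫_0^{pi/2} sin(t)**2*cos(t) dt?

Let u = sin(t), so du = cos(t) dt. When t = 0, u = 0; when t = pi/2, u = 1.
The integral becomes ∫ u**2 du from 0 to 1, with antiderivative u**3/3.
Back in t: F(t) = sin(t)**3/3.
Then F(pi/2) - F(0) = (1/3) - (0) = 1/3.

1/3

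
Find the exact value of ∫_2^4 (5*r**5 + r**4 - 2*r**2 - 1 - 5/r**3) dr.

1688927/480

By the power rule, an antiderivative is F(r) = 5*r**6/6 + r**5/5 - 2*r**3/3 - r + 5/(2*r**2).
Then F(4) - F(2) = (1714379/480) - (2121/40) = 1688927/480.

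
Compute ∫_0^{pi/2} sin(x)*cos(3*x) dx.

Use the identity sin(x)cos(3*x) = [sin(4*x) + sin(-2*x)]/2.
An antiderivative is F(x) = cos(2*x)/4 - cos(4*x)/8.
Then F(pi/2) - F(0) = (-3/8) - (1/8) = -1/2.

-1/2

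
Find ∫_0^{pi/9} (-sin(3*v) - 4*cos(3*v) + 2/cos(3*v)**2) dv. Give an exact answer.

An antiderivative is F(v) = -4*sin(3*v)/3 + cos(3*v)/3 + 2*tan(3*v)/3.
Then F(pi/9) - F(0) = (1/6) - (1/3) = -1/6.

-1/6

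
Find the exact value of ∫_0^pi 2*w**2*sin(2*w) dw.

-pi**2

Integrate by parts twice (u = w^2, dv = 2*sin(2*w) dw).
An antiderivative is F(w) = -w**2*cos(2*w) + w*sin(2*w) + cos(2*w)/2.
Then F(pi) - F(0) = (1/2 - pi**2) - (1/2) = -pi**2.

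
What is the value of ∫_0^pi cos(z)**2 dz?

pi/2

Use the identity cos^2(z) = (1 + cos(2*z))/2.
An antiderivative is F(z) = z/2 + sin(2*z)/4.
Then F(pi) - F(0) = (pi/2) - (0) = pi/2.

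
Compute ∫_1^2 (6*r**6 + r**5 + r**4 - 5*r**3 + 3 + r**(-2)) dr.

By the power rule, an antiderivative is F(r) = 6*r**7/7 + r**6/6 + r**5/5 - 5*r**4/4 + 3*r - 1/r.
Then F(2) - F(1) = (23579/210) - (829/420) = 15443/140.

15443/140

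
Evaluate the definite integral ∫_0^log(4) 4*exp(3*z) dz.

84

Let u = exp(z), so du = exp(z) dz. When z = 0, u = 1; when z = log(4), u = 4.
The integral becomes 4·∫ u**2 du from 1 to 4, with antiderivative 4*u**3/3.
Back in z: F(z) = 4*exp(3*z)/3.
Then F(log(4)) - F(0) = (256/3) - (4/3) = 84.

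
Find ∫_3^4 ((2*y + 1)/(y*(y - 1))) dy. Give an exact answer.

Factor the denominator: y**2 - y = y(y - 1).
Partial fractions: (2*y + 1)/(y*(y - 1)) = -1/y + 3/(y - 1).
An antiderivative is F(y) = -log(y) + 3*log(y - 1).
Then F(4) - F(3) = (log(27/4)) - (log(8/3)) = log(81/32).

log(81/32)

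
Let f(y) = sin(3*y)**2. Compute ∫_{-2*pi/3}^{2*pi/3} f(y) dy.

Use the identity sin^2(3*y) = (1 - cos(6*y))/2.
An antiderivative is F(y) = y/2 - sin(6*y)/12.
Then F(2*pi/3) - F(-2*pi/3) = (pi/3) - (-pi/3) = 2*pi/3.

2*pi/3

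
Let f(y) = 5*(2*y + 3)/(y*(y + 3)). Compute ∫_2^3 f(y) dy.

Factor the denominator: y**2 + 3*y = (y + 3)y.
Partial fractions: 5*(2*y + 3)/(y*(y + 3)) = 5/(y + 3) + 5/y.
An antiderivative is F(y) = 5*log(y) + 5*log(y + 3).
Then F(3) - F(2) = (5*log(2) + 10*log(3)) - (5*log(2) + 5*log(5)) = -5*log(5) + 10*log(3).

-5*log(5) + 10*log(3)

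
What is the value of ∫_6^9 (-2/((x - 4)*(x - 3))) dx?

log(16/25)

Factor the denominator: x**2 - 7*x + 12 = (x - 3)(x - 4).
Partial fractions: -2/((x - 4)*(x - 3)) = 2/(x - 3) - 2/(x - 4).
An antiderivative is F(x) = -2*log(x - 4) + 2*log(x - 3).
Then F(9) - F(6) = (log(36/25)) - (log(9/4)) = log(16/25).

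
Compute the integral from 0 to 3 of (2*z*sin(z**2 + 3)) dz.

Let u = z**2 + 3, so du = 2*z dz. When z = 0, u = 3; when z = 3, u = 12.
The integral becomes ∫ sin(u) du from 3 to 12, with antiderivative -cos(u).
Back in z: F(z) = -cos(z**2 + 3).
Then F(3) - F(0) = (-cos(12)) - (-cos(3)) = cos(3) - cos(12).

cos(3) - cos(12)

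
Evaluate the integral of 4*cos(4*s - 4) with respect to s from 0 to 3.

Let u = 4*s - 4, so du = 4 ds. When s = 0, u = -4; when s = 3, u = 8.
The integral becomes ∫ cos(u) du from -4 to 8, with antiderivative sin(u).
Back in s: F(s) = sin(4*s - 4).
Then F(3) - F(0) = (sin(8)) - (-sin(4)) = sin(4) + sin(8).

sin(4) + sin(8)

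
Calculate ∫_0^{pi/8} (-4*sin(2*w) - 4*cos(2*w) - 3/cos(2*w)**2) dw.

An antiderivative is F(w) = -2*sin(2*w) + 2*cos(2*w) - 3*tan(2*w)/2.
Then F(pi/8) - F(0) = (-3/2) - (2) = -7/2.

-7/2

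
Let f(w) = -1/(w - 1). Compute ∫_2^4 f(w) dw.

An antiderivative is F(w) = -log(w - 1).
Then F(4) - F(2) = (-log(3)) - (0) = -log(3).

-log(3)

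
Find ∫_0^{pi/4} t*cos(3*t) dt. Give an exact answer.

Integrate by parts once (u = t, dv = cos(3*t) dt).
An antiderivative is F(t) = t*sin(3*t)/3 + cos(3*t)/9.
Then F(pi/4) - F(0) = (sqrt(2)*(-4 + 3*pi)/72) - (1/9) = -1/9 - sqrt(2)/18 + sqrt(2)*pi/24.

-1/9 - sqrt(2)/18 + sqrt(2)*pi/24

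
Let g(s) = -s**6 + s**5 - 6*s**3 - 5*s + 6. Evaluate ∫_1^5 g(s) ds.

-66700/7

By the power rule, an antiderivative is F(s) = -s**7/7 + s**6/6 - 3*s**4/2 - 5*s**2/2 + 6*s.
Then F(5) - F(1) = (-400115/42) - (85/42) = -66700/7.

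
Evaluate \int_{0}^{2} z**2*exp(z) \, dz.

-2 + 2*exp(2)

Integrate by parts twice (u = z^2, dv = exp(z) dz).
An antiderivative is F(z) = (z**2 - 2*z + 2)*exp(z).
Then F(2) - F(0) = (2*exp(2)) - (2) = -2 + 2*exp(2).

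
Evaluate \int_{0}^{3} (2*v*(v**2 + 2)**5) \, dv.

Let u = v**2 + 2, so du = 2*v dv. When v = 0, u = 2; when v = 3, u = 11.
The integral becomes ∫ u**5 du from 2 to 11, with antiderivative u**6/6.
Back in v: F(v) = (v**2 + 2)**6/6.
Then F(3) - F(0) = (1771561/6) - (32/3) = 590499/2.

590499/2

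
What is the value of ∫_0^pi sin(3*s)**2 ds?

Use the identity sin^2(3*s) = (1 - cos(6*s))/2.
An antiderivative is F(s) = s/2 - sin(6*s)/12.
Then F(pi) - F(0) = (pi/2) - (0) = pi/2.

pi/2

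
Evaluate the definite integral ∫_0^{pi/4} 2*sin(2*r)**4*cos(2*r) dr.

1/5

Let u = sin(2*r), so du = 2*cos(2*r) dr. When r = 0, u = 0; when r = pi/4, u = 1.
The integral becomes ∫ u**4 du from 0 to 1, with antiderivative u**5/5.
Back in r: F(r) = sin(2*r)**5/5.
Then F(pi/4) - F(0) = (1/5) - (0) = 1/5.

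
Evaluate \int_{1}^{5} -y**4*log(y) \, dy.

Integrate by parts once (u = ln y, dv = -y**4 dy).
An antiderivative is F(y) = -y**5*(5*log(y) - 1)/25.
Then F(5) - F(1) = (125 - 625*log(5)) - (1/25) = 3124/25 - 625*log(5).

3124/25 - 625*log(5)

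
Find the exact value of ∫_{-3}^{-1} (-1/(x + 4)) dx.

An antiderivative is F(x) = -log(x + 4).
Then F(-1) - F(-3) = (-log(3)) - (0) = -log(3).

-log(3)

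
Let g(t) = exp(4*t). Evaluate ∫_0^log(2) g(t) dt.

Let u = exp(t), so du = exp(t) dt. When t = 0, u = 1; when t = log(2), u = 2.
The integral becomes ∫ u**3 du from 1 to 2, with antiderivative u**4/4.
Back in t: F(t) = exp(4*t)/4.
Then F(log(2)) - F(0) = (4) - (1/4) = 15/4.

15/4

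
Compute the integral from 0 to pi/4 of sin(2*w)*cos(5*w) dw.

-5*sqrt(2)/42 - 2/21

Use the identity sin(2*w)cos(5*w) = [sin(7*w) + sin(-3*w)]/2.
An antiderivative is F(w) = cos(3*w)/6 - cos(7*w)/14.
Then F(pi/4) - F(0) = (-5*sqrt(2)/42) - (2/21) = -5*sqrt(2)/42 - 2/21.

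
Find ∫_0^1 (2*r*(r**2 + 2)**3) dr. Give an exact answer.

65/4

Let u = r**2 + 2, so du = 2*r dr. When r = 0, u = 2; when r = 1, u = 3.
The integral becomes ∫ u**3 du from 2 to 3, with antiderivative u**4/4.
Back in r: F(r) = (r**2 + 2)**4/4.
Then F(1) - F(0) = (81/4) - (4) = 65/4.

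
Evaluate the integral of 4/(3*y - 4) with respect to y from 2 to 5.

-4*log(2)/3 + 4*log(11)/3

An antiderivative is F(y) = 4*log(3*y - 4)/3.
Then F(5) - F(2) = (4*log(11)/3) - (4*log(2)/3) = -4*log(2)/3 + 4*log(11)/3.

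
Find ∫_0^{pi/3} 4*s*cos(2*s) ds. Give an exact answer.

Integrate by parts once (u = s, dv = 4*cos(2*s) ds).
An antiderivative is F(s) = 2*s*sin(2*s) + cos(2*s).
Then F(pi/3) - F(0) = (-1/2 + sqrt(3)*pi/3) - (1) = -3/2 + sqrt(3)*pi/3.

-3/2 + sqrt(3)*pi/3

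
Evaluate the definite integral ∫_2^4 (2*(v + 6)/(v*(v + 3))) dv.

Factor the denominator: v**2 + 3*v = (v + 3)v.
Partial fractions: 2*(v + 6)/(v*(v + 3)) = -2/(v + 3) + 4/v.
An antiderivative is F(v) = 4*log(v) - 2*log(v + 3).
Then F(4) - F(2) = (-2*log(7) + 8*log(2)) - (log(16/25)) = -2*log(7) + 4*log(2) + 2*log(5).

-2*log(7) + 4*log(2) + 2*log(5)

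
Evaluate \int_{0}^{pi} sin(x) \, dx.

An antiderivative is F(x) = -cos(x).
Then F(pi) - F(0) = (1) - (-1) = 2.

2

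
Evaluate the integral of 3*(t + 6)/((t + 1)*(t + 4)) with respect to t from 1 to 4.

-11*log(2) + 7*log(5)

Factor the denominator: t**2 + 5*t + 4 = (t + 4)(t + 1).
Partial fractions: 3*(t + 6)/((t + 1)*(t + 4)) = -2/(t + 4) + 5/(t + 1).
An antiderivative is F(t) = 5*log(t + 1) - 2*log(t + 4).
Then F(4) - F(1) = (-6*log(2) + 5*log(5)) - (log(32/25)) = -11*log(2) + 7*log(5).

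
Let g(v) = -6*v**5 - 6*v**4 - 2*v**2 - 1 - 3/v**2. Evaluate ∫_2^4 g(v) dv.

-315749/60

By the power rule, an antiderivative is F(v) = -v**6 - 6*v**5/5 - 2*v**3/3 - v + 3/v.
Then F(4) - F(2) = (-322243/60) - (-3247/30) = -315749/60.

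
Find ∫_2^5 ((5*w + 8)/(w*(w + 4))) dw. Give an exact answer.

Factor the denominator: w**2 + 4*w = (w + 4)w.
Partial fractions: (5*w + 8)/(w*(w + 4)) = 3/(w + 4) + 2/w.
An antiderivative is F(w) = 2*log(w) + 3*log(w + 4).
Then F(5) - F(2) = (2*log(5) + 6*log(3)) - (3*log(3) + 5*log(2)) = -5*log(2) + 2*log(5) + 3*log(3).

-5*log(2) + 2*log(5) + 3*log(3)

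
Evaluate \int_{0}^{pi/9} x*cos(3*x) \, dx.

-1/18 + sqrt(3)*pi/54

Integrate by parts once (u = x, dv = cos(3*x) dx).
An antiderivative is F(x) = x*sin(3*x)/3 + cos(3*x)/9.
Then F(pi/9) - F(0) = (1/18 + sqrt(3)*pi/54) - (1/9) = -1/18 + sqrt(3)*pi/54.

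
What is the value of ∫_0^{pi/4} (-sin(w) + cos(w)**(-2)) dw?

An antiderivative is F(w) = cos(w) + tan(w).
Then F(pi/4) - F(0) = (sqrt(2)/2 + 1) - (1) = sqrt(2)/2.

sqrt(2)/2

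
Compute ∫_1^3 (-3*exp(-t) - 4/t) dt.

-4*log(3) - 3*exp(-1) + 3*exp(-3)

An antiderivative is F(t) = -4*log(t) + 3*exp(-t).
Then F(3) - F(1) = (-4*log(3) + 3*exp(-3)) - (3*exp(-1)) = -4*log(3) - 3*exp(-1) + 3*exp(-3).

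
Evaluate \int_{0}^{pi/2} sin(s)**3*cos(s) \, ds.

Let u = sin(s), so du = cos(s) ds. When s = 0, u = 0; when s = pi/2, u = 1.
The integral becomes ∫ u**3 du from 0 to 1, with antiderivative u**4/4.
Back in s: F(s) = sin(s)**4/4.
Then F(pi/2) - F(0) = (1/4) - (0) = 1/4.

1/4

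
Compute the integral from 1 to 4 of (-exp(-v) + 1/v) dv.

An antiderivative is F(v) = log(v) + exp(-v).
Then F(4) - F(1) = ((1 + log(4**exp(4)))*exp(-4)) - (exp(-1)) = (-exp(3) + 1 + log(4**exp(4)))*exp(-4).

(-exp(3) + 1 + log(4**exp(4)))*exp(-4)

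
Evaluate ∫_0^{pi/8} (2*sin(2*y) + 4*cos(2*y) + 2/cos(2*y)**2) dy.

An antiderivative is F(y) = 2*sin(2*y) - cos(2*y) + tan(2*y).
Then F(pi/8) - F(0) = (sqrt(2)/2 + 1) - (-1) = sqrt(2)/2 + 2.

sqrt(2)/2 + 2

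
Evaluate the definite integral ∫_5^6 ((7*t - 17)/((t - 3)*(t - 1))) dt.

Factor the denominator: t**2 - 4*t + 3 = (t - 1)(t - 3).
Partial fractions: (7*t - 17)/((t - 3)*(t - 1)) = 5/(t - 1) + 2/(t - 3).
An antiderivative is F(t) = 2*log(t - 3) + 5*log(t - 1).
Then F(6) - F(5) = (2*log(3) + 5*log(5)) - (12*log(2)) = -12*log(2) + 2*log(3) + 5*log(5).

-12*log(2) + 2*log(3) + 5*log(5)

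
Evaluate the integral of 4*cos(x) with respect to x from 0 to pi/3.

An antiderivative is F(x) = 4*sin(x).
Then F(pi/3) - F(0) = (2*sqrt(3)) - (0) = 2*sqrt(3).

2*sqrt(3)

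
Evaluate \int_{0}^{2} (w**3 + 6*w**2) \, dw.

By the power rule, an antiderivative is F(w) = w**4/4 + 2*w**3.
Then F(2) - F(0) = (20) - (0) = 20.

20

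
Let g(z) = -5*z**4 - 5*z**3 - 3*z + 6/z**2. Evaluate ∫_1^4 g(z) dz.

By the power rule, an antiderivative is F(z) = -z**5 - 5*z**4/4 - 3*z**2/2 - 6/z.
Then F(4) - F(1) = (-2739/2) - (-39/4) = -5439/4.

-5439/4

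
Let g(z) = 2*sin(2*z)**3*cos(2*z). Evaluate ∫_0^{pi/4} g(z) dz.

Let u = sin(2*z), so du = 2*cos(2*z) dz. When z = 0, u = 0; when z = pi/4, u = 1.
The integral becomes ∫ u**3 du from 0 to 1, with antiderivative u**4/4.
Back in z: F(z) = sin(2*z)**4/4.
Then F(pi/4) - F(0) = (1/4) - (0) = 1/4.

1/4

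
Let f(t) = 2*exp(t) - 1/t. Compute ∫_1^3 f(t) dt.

An antiderivative is F(t) = 2*exp(t) - log(t).
Then F(3) - F(1) = (-log(3) + 2*exp(3)) - (2*exp(1)) = -2*exp(1) - log(3) + 2*exp(3).

-2*exp(1) - log(3) + 2*exp(3)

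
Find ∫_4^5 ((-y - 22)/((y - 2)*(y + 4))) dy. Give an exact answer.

log(9/32)

Factor the denominator: y**2 + 2*y - 8 = (y + 4)(y - 2).
Partial fractions: (-y - 22)/((y - 2)*(y + 4)) = 3/(y + 4) - 4/(y - 2).
An antiderivative is F(y) = -4*log(y - 2) + 3*log(y + 4).
Then F(5) - F(4) = (log(9)) - (log(32)) = log(9/32).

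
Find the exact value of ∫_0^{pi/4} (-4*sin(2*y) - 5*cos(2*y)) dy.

An antiderivative is F(y) = -5*sin(2*y)/2 + 2*cos(2*y).
Then F(pi/4) - F(0) = (-5/2) - (2) = -9/2.

-9/2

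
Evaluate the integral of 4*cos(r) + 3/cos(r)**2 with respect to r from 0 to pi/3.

An antiderivative is F(r) = 4*sin(r) + 3*tan(r).
Then F(pi/3) - F(0) = (5*sqrt(3)) - (0) = 5*sqrt(3).

5*sqrt(3)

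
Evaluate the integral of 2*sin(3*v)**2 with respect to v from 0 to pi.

Use the identity sin^2(3*v) = (1 - cos(6*v))/2.
An antiderivative is F(v) = v - sin(6*v)/6.
Then F(pi) - F(0) = (pi) - (0) = pi.

pi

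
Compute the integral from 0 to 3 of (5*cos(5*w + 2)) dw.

Let u = 5*w + 2, so du = 5 dw. When w = 0, u = 2; when w = 3, u = 17.
The integral becomes ∫ cos(u) du from 2 to 17, with antiderivative sin(u).
Back in w: F(w) = sin(5*w + 2).
Then F(3) - F(0) = (sin(17)) - (sin(2)) = sin(17) - sin(2).

sin(17) - sin(2)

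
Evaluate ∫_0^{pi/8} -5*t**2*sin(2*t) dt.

Integrate by parts twice (u = t^2, dv = -5*sin(2*t) dt).
An antiderivative is F(t) = 5*t**2*cos(2*t)/2 - 5*t*sin(2*t)/2 - 5*cos(2*t)/4.
Then F(pi/8) - F(0) = (5*sqrt(2)*(-32 - 8*pi + pi**2)/256) - (-5/4) = -5*sqrt(2)/8 - 5*sqrt(2)*pi/32 + 5*sqrt(2)*pi**2/256 + 5/4.

-5*sqrt(2)/8 - 5*sqrt(2)*pi/32 + 5*sqrt(2)*pi**2/256 + 5/4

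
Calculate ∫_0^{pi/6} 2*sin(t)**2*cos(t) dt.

1/12

Let u = sin(t), so du = cos(t) dt. When t = 0, u = 0; when t = pi/6, u = 1/2.
The integral becomes 2·∫ u**2 du from 0 to 1/2, with antiderivative 2*u**3/3.
Back in t: F(t) = 2*sin(t)**3/3.
Then F(pi/6) - F(0) = (1/12) - (0) = 1/12.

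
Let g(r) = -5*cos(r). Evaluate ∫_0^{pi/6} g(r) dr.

-5/2

An antiderivative is F(r) = -5*sin(r).
Then F(pi/6) - F(0) = (-5/2) - (0) = -5/2.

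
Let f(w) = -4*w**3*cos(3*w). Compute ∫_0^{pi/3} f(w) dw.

Integrate by parts 3 times (u = w^3, dv = -4*cos(3*w) dw).
An antiderivative is F(w) = -4*w**3*sin(3*w)/3 - 4*w**2*cos(3*w)/3 + 8*w*sin(3*w)/9 + 8*cos(3*w)/27.
Then F(pi/3) - F(0) = (-8/27 + 4*pi**2/27) - (8/27) = -16/27 + 4*pi**2/27.

-16/27 + 4*pi**2/27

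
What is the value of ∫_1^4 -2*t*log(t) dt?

Integrate by parts once (u = ln t, dv = -2*t dt).
An antiderivative is F(t) = -t**2*(2*log(t) - 1)/2.
Then F(4) - F(1) = (8 - 32*log(2)) - (1/2) = 15/2 - 32*log(2).

15/2 - 32*log(2)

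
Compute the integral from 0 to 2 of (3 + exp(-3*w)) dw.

An antiderivative is F(w) = 3*w - exp(-3*w)/3.
Then F(2) - F(0) = (6 - exp(-6)/3) - (-1/3) = 19/3 - exp(-6)/3.

19/3 - exp(-6)/3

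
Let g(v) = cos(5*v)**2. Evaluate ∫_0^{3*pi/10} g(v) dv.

Use the identity cos^2(5*v) = (1 + cos(10*v))/2.
An antiderivative is F(v) = v/2 + sin(10*v)/20.
Then F(3*pi/10) - F(0) = (3*pi/20) - (0) = 3*pi/20.

3*pi/20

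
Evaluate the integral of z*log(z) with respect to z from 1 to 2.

-3/4 + log(4)

Integrate by parts once (u = ln z, dv = z dz).
An antiderivative is F(z) = z**2*(2*log(z) - 1)/4.
Then F(2) - F(1) = (-1 + log(4)) - (-1/4) = -3/4 + log(4).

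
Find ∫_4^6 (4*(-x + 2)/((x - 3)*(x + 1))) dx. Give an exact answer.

Factor the denominator: x**2 - 2*x - 3 = (x + 1)(x - 3).
Partial fractions: 4*(-x + 2)/((x - 3)*(x + 1)) = -3/(x + 1) - 1/(x - 3).
An antiderivative is F(x) = -log(x - 3) - 3*log(x + 1).
Then F(6) - F(4) = (-3*log(7) - log(3)) - (-3*log(5)) = -3*log(7) - log(3) + 3*log(5).

-3*log(7) - log(3) + 3*log(5)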